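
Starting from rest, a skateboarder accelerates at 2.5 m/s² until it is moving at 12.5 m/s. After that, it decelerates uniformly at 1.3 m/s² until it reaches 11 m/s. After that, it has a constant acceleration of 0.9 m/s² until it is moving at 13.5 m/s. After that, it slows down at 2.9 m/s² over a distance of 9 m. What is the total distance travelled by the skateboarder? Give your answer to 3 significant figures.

Phase 1 (accelerating): v₀ = 0 m/s, a = 2.5 m/s².
v = v₀ + at → t = (12.5 − 0) / 2.5 = 5.00 s
v² = v₀² + 2aΔx → Δx = (12.5² − 0²)/(2·2.5) = 31.2 m

Phase 2 (decelerating): v₀ = 12.5 m/s, a = -1.3 m/s².
v = v₀ + at → t = (11 − 12.5) / -1.3 = 1.15 s
v² = v₀² + 2aΔx → Δx = (11² − 12.5²)/(2·-1.3) = 13.6 m

Phase 3 (accelerating): v₀ = 11.0 m/s, a = 0.9 m/s².
v = v₀ + at → t = (13.5 − 11.0) / 0.9 = 2.78 s
v² = v₀² + 2aΔx → Δx = (13.5² − 11.0²)/(2·0.9) = 34.0 m

Phase 4 (decelerating): v₀ = 13.5 m/s, a = -2.9 m/s².
v² = v₀² + 2aΔx = 13.5² + 2·-2.9·9 = 130 → v = 11.4 m/s
t = (v − v₀)/a = (11.4 − 13.5)/-2.9 = 0.723 s
Total distance = 31.2 + 13.6 + 34.0 + 9.00 = 87.8 m

87.8 m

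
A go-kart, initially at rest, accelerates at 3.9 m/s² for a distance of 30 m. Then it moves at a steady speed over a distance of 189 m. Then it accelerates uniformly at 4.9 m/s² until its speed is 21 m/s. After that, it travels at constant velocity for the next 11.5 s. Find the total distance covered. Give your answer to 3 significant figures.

Phase 1 (accelerating): v₀ = 0 m/s, a = 3.9 m/s².
v² = v₀² + 2aΔx = 0² + 2·3.9·30 = 234 → v = 15.3 m/s
t = (v − v₀)/a = (15.3 − 0)/3.9 = 3.92 s

Phase 2 (constant speed): v₀ = 15.3 m/s, a = 0 m/s².
Constant speed: t = d/v = 189/15.3 = 12.4 s

Phase 3 (accelerating): v₀ = 15.3 m/s, a = 4.9 m/s².
v = v₀ + at → t = (21 − 15.3) / 4.9 = 1.16 s
v² = v₀² + 2aΔx → Δx = (21² − 15.3²)/(2·4.9) = 21.1 m

Phase 4 (constant speed): v₀ = 21.0 m/s, a = 0 m/s².
v = v₀ + at = 21.0 + (0)(11.5) = 21.0 m/s
Δx = v₀t + ½at² = 21.0·11.5 + 0.5·0·11.5² = 242 m
Total distance = 30.0 + 189 + 21.1 + 242 = 482 m

482 m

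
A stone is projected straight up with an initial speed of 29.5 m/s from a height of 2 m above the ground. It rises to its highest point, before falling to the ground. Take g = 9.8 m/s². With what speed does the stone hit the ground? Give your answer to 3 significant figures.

Phase 1 (rising): v₀ = 29.5 m/s, a = -9.8 m/s².
v = v₀ + at → t = (0 − 29.5) / -9.8 = 3.01 s
v² = v₀² + 2aΔx → Δx = (0² − 29.5²)/(2·-9.8) = 44.4 m

Phase 2 (falling): v₀ = 0 m/s, a = -9.8 m/s².
Falls 46.4 m from rest: t = √(2·46.4/9.8) = 3.08 s; v = g·t = 30.2 m/s.
Final speed = 30.2 m/s

30.2 m/s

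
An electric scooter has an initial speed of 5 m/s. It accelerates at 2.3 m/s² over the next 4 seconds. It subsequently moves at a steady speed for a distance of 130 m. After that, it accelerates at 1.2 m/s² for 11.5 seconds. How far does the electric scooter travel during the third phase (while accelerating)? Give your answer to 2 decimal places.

Phase 1 (accelerating): v₀ = 5.00 m/s, a = 2.3 m/s².
v = v₀ + at = 5.00 + (2.3)(4) = 14.2 m/s
Δx = v₀t + ½at² = 5.00·4 + 0.5·2.3·4² = 38.4 m

Phase 2 (constant speed): v₀ = 14.2 m/s, a = 0 m/s².
Constant speed: t = d/v = 130/14.2 = 9.15 s

Phase 3 (accelerating): v₀ = 14.2 m/s, a = 1.2 m/s².
v = v₀ + at = 14.2 + (1.2)(11.5) = 28.0 m/s
Δx = v₀t + ½at² = 14.2·11.5 + 0.5·1.2·11.5² = 243 m
Distance in phase 3 = 243 m

242.65 m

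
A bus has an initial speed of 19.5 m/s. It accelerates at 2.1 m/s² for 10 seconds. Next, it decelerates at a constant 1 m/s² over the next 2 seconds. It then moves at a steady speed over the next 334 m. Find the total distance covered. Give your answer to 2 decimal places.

Phase 1 (accelerating): v₀ = 19.5 m/s, a = 2.1 m/s².
v = v₀ + at = 19.5 + (2.1)(10) = 40.5 m/s
Δx = v₀t + ½at² = 19.5·10 + 0.5·2.1·10² = 300 m

Phase 2 (decelerating): v₀ = 40.5 m/s, a = -1 m/s².
v = v₀ + at = 40.5 + (-1)(2) = 38.5 m/s
Δx = v₀t + ½at² = 40.5·2 + 0.5·-1·2² = 79.0 m

Phase 3 (constant speed): v₀ = 38.5 m/s, a = 0 m/s².
Constant speed: t = d/v = 334/38.5 = 8.68 s
Total distance = 300 + 79.0 + 334 = 713 m

713.00 m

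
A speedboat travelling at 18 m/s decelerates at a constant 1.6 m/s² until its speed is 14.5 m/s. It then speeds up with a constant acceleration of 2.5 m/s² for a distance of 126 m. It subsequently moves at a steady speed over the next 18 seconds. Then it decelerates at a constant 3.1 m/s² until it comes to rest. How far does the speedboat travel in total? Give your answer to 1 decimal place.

818.8 m

Phase 1 (decelerating): v₀ = 18.0 m/s, a = -1.6 m/s².
v = v₀ + at → t = (14.5 − 18.0) / -1.6 = 2.19 s
v² = v₀² + 2aΔx → Δx = (14.5² − 18.0²)/(2·-1.6) = 35.5 m

Phase 2 (accelerating): v₀ = 14.5 m/s, a = 2.5 m/s².
v² = v₀² + 2aΔx = 14.5² + 2·2.5·126 = 840 → v = 29.0 m/s
t = (v − v₀)/a = (29.0 − 14.5)/2.5 = 5.79 s

Phase 3 (constant speed): v₀ = 29.0 m/s, a = 0 m/s².
v = v₀ + at = 29.0 + (0)(18) = 29.0 m/s
Δx = v₀t + ½at² = 29.0·18 + 0.5·0·18² = 522 m

Phase 4 (decelerating): v₀ = 29.0 m/s, a = -3.1 m/s².
v = v₀ + at → t = (0 − 29.0) / -3.1 = 9.35 s
v² = v₀² + 2aΔx → Δx = (0² − 29.0²)/(2·-3.1) = 136 m
Total distance = 35.5 + 126 + 522 + 136 = 819 m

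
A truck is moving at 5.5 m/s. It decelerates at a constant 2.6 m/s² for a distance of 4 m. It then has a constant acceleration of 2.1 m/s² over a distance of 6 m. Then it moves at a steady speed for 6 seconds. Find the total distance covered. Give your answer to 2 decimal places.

45.32 m

Phase 1 (decelerating): v₀ = 5.50 m/s, a = -2.6 m/s².
v² = v₀² + 2aΔx = 5.50² + 2·-2.6·4 = 9.45 → v = 3.07 m/s
t = (v − v₀)/a = (3.07 − 5.50)/-2.6 = 0.933 s

Phase 2 (accelerating): v₀ = 3.07 m/s, a = 2.1 m/s².
v² = v₀² + 2aΔx = 3.07² + 2·2.1·6 = 34.7 → v = 5.89 m/s
t = (v − v₀)/a = (5.89 − 3.07)/2.1 = 1.34 s

Phase 3 (constant speed): v₀ = 5.89 m/s, a = 0 m/s².
v = v₀ + at = 5.89 + (0)(6) = 5.89 m/s
Δx = v₀t + ½at² = 5.89·6 + 0.5·0·6² = 35.3 m
Total distance = 4.00 + 6.00 + 35.3 = 45.3 m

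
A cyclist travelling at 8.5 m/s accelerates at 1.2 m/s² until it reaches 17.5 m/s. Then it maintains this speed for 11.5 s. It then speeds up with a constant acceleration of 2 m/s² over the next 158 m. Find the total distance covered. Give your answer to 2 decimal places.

Phase 1 (accelerating): v₀ = 8.50 m/s, a = 1.2 m/s².
v = v₀ + at → t = (17.5 − 8.50) / 1.2 = 7.50 s
v² = v₀² + 2aΔx → Δx = (17.5² − 8.50²)/(2·1.2) = 97.5 m

Phase 2 (constant speed): v₀ = 17.5 m/s, a = 0 m/s².
v = v₀ + at = 17.5 + (0)(11.5) = 17.5 m/s
Δx = v₀t + ½at² = 17.5·11.5 + 0.5·0·11.5² = 201 m

Phase 3 (accelerating): v₀ = 17.5 m/s, a = 2 m/s².
v² = v₀² + 2aΔx = 17.5² + 2·2·158 = 938 → v = 30.6 m/s
t = (v − v₀)/a = (30.6 − 17.5)/2 = 6.57 s
Total distance = 97.5 + 201 + 158 = 457 m

456.75 m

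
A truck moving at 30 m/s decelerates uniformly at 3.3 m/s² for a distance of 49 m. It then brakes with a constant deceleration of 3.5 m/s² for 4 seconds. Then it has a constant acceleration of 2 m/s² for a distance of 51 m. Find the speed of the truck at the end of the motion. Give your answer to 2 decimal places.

Phase 1 (decelerating): v₀ = 30.0 m/s, a = -3.3 m/s².
v² = v₀² + 2aΔx = 30.0² + 2·-3.3·49 = 577 → v = 24.0 m/s
t = (v − v₀)/a = (24.0 − 30.0)/-3.3 = 1.81 s

Phase 2 (decelerating): v₀ = 24.0 m/s, a = -3.5 m/s².
v = v₀ + at = 24.0 + (-3.5)(4) = 10.0 m/s
Δx = v₀t + ½at² = 24.0·4 + 0.5·-3.5·4² = 68.0 m

Phase 3 (accelerating): v₀ = 10.0 m/s, a = 2 m/s².
v² = v₀² + 2aΔx = 10.0² + 2·2·51 = 304 → v = 17.4 m/s
t = (v − v₀)/a = (17.4 − 10.0)/2 = 3.72 s
Final speed = 17.4 m/s

17.44 m/s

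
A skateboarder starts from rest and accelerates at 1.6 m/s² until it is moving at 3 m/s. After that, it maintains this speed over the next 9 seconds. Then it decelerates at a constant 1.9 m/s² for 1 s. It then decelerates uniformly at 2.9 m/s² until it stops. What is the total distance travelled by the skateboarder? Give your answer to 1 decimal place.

32.1 m

Phase 1 (accelerating): v₀ = 0 m/s, a = 1.6 m/s².
v = v₀ + at → t = (3 − 0) / 1.6 = 1.88 s
v² = v₀² + 2aΔx → Δx = (3² − 0²)/(2·1.6) = 2.81 m

Phase 2 (constant speed): v₀ = 3.00 m/s, a = 0 m/s².
v = v₀ + at = 3.00 + (0)(9) = 3.00 m/s
Δx = v₀t + ½at² = 3.00·9 + 0.5·0·9² = 27.0 m

Phase 3 (decelerating): v₀ = 3.00 m/s, a = -1.9 m/s².
v = v₀ + at = 3.00 + (-1.9)(1) = 1.10 m/s
Δx = v₀t + ½at² = 3.00·1 + 0.5·-1.9·1² = 2.05 m

Phase 4 (decelerating): v₀ = 1.10 m/s, a = -2.9 m/s².
v = v₀ + at → t = (0 − 1.10) / -2.9 = 0.379 s
v² = v₀² + 2aΔx → Δx = (0² − 1.10²)/(2·-2.9) = 0.209 m
Total distance = 2.81 + 27.0 + 2.05 + 0.209 = 32.1 m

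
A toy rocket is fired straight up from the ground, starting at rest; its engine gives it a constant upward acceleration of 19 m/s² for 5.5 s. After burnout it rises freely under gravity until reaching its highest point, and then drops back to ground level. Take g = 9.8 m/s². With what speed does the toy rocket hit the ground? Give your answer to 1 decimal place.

Phase 1 (powered ascent): v₀ = 0 m/s, a = 19 m/s².
v = v₀ + at = 0 + (19)(5.5) = 104 m/s
Δx = v₀t + ½at² = 0·5.5 + 0.5·19·5.5² = 287 m

Phase 2 (coasting upward): v₀ = 104 m/s, a = -9.8 m/s².
v = v₀ + at → t = (0 − 104) / -9.8 = 10.7 s
v² = v₀² + 2aΔx → Δx = (0² − 104²)/(2·-9.8) = 557 m

Phase 3 (free fall): v₀ = 0 m/s, a = -9.8 m/s².
Falls 845 m from rest: t = √(2·845/9.8) = 13.1 s; v = g·t = 129 m/s.
Impact speed = 129 m/s

128.7 m/s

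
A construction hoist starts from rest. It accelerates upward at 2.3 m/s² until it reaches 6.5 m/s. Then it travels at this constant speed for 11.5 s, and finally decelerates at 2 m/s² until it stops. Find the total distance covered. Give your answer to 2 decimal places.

Phase 1 (accelerating): v₀ = 0 m/s, a = 2.3 m/s².
v = v₀ + at → t = (6.5 − 0) / 2.3 = 2.83 s
v² = v₀² + 2aΔx → Δx = (6.5² − 0²)/(2·2.3) = 9.18 m

Phase 2 (constant speed): v₀ = 6.50 m/s, a = 0 m/s².
v = v₀ + at = 6.50 + (0)(11.5) = 6.50 m/s
Δx = v₀t + ½at² = 6.50·11.5 + 0.5·0·11.5² = 74.8 m

Phase 3 (decelerating): v₀ = 6.50 m/s, a = -2 m/s².
v = v₀ + at → t = (0 − 6.50) / -2 = 3.25 s
v² = v₀² + 2aΔx → Δx = (0² − 6.50²)/(2·-2) = 10.6 m
Total distance = 9.18 + 74.8 + 10.6 = 94.5 m

94.50 m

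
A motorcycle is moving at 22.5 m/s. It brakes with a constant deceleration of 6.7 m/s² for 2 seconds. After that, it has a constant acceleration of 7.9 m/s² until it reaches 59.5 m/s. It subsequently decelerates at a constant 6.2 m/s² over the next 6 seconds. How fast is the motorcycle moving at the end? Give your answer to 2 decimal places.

Phase 1 (decelerating): v₀ = 22.5 m/s, a = -6.7 m/s².
v = v₀ + at = 22.5 + (-6.7)(2) = 9.10 m/s
Δx = v₀t + ½at² = 22.5·2 + 0.5·-6.7·2² = 31.6 m

Phase 2 (accelerating): v₀ = 9.10 m/s, a = 7.9 m/s².
v = v₀ + at → t = (59.5 − 9.10) / 7.9 = 6.38 s
v² = v₀² + 2aΔx → Δx = (59.5² − 9.10²)/(2·7.9) = 219 m

Phase 3 (decelerating): v₀ = 59.5 m/s, a = -6.2 m/s².
v = v₀ + at = 59.5 + (-6.2)(6) = 22.3 m/s
Δx = v₀t + ½at² = 59.5·6 + 0.5·-6.2·6² = 245 m
Final speed = 22.3 m/s

22.30 m/s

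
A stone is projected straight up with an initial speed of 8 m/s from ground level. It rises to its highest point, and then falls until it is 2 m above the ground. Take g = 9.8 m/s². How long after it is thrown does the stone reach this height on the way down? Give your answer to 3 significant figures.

1.32 s

Phase 1 (rising): v₀ = 8.00 m/s, a = -9.8 m/s².
v = v₀ + at → t = (0 − 8.00) / -9.8 = 0.816 s
v² = v₀² + 2aΔx → Δx = (0² − 8.00²)/(2·-9.8) = 3.27 m

Phase 2 (falling): v₀ = 0 m/s, a = -9.8 m/s².
Falls 1.27 m from rest: t = √(2·1.27/9.8) = 0.508 s; v = g·t = 4.98 m/s.
Total time = 0.816 + 0.508 = 1.32 s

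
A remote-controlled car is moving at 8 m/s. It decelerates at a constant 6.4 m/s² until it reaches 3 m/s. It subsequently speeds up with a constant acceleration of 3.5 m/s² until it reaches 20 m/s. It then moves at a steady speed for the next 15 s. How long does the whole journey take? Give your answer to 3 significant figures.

Phase 1 (decelerating): v₀ = 8.00 m/s, a = -6.4 m/s².
v = v₀ + at → t = (3 − 8.00) / -6.4 = 0.781 s
v² = v₀² + 2aΔx → Δx = (3² − 8.00²)/(2·-6.4) = 4.30 m

Phase 2 (accelerating): v₀ = 3.00 m/s, a = 3.5 m/s².
v = v₀ + at → t = (20 − 3.00) / 3.5 = 4.86 s
v² = v₀² + 2aΔx → Δx = (20² − 3.00²)/(2·3.5) = 55.9 m

Phase 3 (constant speed): v₀ = 20.0 m/s, a = 0 m/s².
v = v₀ + at = 20.0 + (0)(15) = 20.0 m/s
Δx = v₀t + ½at² = 20.0·15 + 0.5·0·15² = 300 m
Total time = 0.781 + 4.86 + 15.0 = 20.6 s

20.6 s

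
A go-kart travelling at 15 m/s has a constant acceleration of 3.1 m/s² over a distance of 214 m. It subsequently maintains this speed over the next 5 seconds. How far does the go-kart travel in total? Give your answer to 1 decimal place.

Phase 1 (accelerating): v₀ = 15.0 m/s, a = 3.1 m/s².
v² = v₀² + 2aΔx = 15.0² + 2·3.1·214 = 1550 → v = 39.4 m/s
t = (v − v₀)/a = (39.4 − 15.0)/3.1 = 7.87 s

Phase 2 (constant speed): v₀ = 39.4 m/s, a = 0 m/s².
v = v₀ + at = 39.4 + (0)(5) = 39.4 m/s
Δx = v₀t + ½at² = 39.4·5 + 0.5·0·5² = 197 m
Total distance = 214 + 197 = 411 m

411.0 m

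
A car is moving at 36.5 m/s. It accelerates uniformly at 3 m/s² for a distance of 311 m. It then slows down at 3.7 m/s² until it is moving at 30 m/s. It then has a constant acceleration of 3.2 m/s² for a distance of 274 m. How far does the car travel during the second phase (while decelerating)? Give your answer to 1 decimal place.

310.6 m

Phase 1 (accelerating): v₀ = 36.5 m/s, a = 3 m/s².
v² = v₀² + 2aΔx = 36.5² + 2·3·311 = 3200 → v = 56.6 m/s
t = (v − v₀)/a = (56.6 − 36.5)/3 = 6.68 s

Phase 2 (decelerating): v₀ = 56.6 m/s, a = -3.7 m/s².
v = v₀ + at → t = (30 − 56.6) / -3.7 = 7.18 s
v² = v₀² + 2aΔx → Δx = (30² − 56.6²)/(2·-3.7) = 311 m
Distance in phase 2 = 311 m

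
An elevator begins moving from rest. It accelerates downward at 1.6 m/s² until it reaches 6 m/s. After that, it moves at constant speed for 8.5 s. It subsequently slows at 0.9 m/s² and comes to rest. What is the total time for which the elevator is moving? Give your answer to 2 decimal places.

18.92 s

Phase 1 (accelerating): v₀ = 0 m/s, a = 1.6 m/s².
v = v₀ + at → t = (6 − 0) / 1.6 = 3.75 s
v² = v₀² + 2aΔx → Δx = (6² − 0²)/(2·1.6) = 11.2 m

Phase 2 (constant speed): v₀ = 6.00 m/s, a = 0 m/s².
v = v₀ + at = 6.00 + (0)(8.5) = 6.00 m/s
Δx = v₀t + ½at² = 6.00·8.5 + 0.5·0·8.5² = 51.0 m

Phase 3 (decelerating): v₀ = 6.00 m/s, a = -0.9 m/s².
v = v₀ + at → t = (0 − 6.00) / -0.9 = 6.67 s
v² = v₀² + 2aΔx → Δx = (0² − 6.00²)/(2·-0.9) = 20.0 m
Total time = 3.75 + 8.50 + 6.67 = 18.9 s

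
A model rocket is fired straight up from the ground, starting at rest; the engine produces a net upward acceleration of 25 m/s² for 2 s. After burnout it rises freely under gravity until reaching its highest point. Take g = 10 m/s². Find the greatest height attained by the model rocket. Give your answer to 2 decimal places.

175.00 m

Phase 1 (powered ascent): v₀ = 0 m/s, a = 25 m/s².
v = v₀ + at = 0 + (25)(2) = 50.0 m/s
Δx = v₀t + ½at² = 0·2 + 0.5·25·2² = 50.0 m

Phase 2 (coasting upward): v₀ = 50.0 m/s, a = -10 m/s².
v = v₀ + at → t = (0 − 50.0) / -10 = 5.00 s
v² = v₀² + 2aΔx → Δx = (0² − 50.0²)/(2·-10) = 125 m
Maximum height = 50.0 + 125 = 175 m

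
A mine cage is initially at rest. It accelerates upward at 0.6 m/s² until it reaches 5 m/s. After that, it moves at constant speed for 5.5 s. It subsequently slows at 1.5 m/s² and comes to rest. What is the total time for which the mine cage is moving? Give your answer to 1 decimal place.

17.2 s

Phase 1 (accelerating): v₀ = 0 m/s, a = 0.6 m/s².
v = v₀ + at → t = (5 − 0) / 0.6 = 8.33 s
v² = v₀² + 2aΔx → Δx = (5² − 0²)/(2·0.6) = 20.8 m

Phase 2 (constant speed): v₀ = 5.00 m/s, a = 0 m/s².
v = v₀ + at = 5.00 + (0)(5.5) = 5.00 m/s
Δx = v₀t + ½at² = 5.00·5.5 + 0.5·0·5.5² = 27.5 m

Phase 3 (decelerating): v₀ = 5.00 m/s, a = -1.5 m/s².
v = v₀ + at → t = (0 − 5.00) / -1.5 = 3.33 s
v² = v₀² + 2aΔx → Δx = (0² − 5.00²)/(2·-1.5) = 8.33 m
Total time = 8.33 + 5.50 + 3.33 = 17.2 s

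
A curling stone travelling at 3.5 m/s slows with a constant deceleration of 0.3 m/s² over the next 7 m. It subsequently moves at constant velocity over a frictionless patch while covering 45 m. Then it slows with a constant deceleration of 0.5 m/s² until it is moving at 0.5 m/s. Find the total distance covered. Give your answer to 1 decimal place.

Phase 1 (decelerating): v₀ = 3.50 m/s, a = -0.3 m/s².
v² = v₀² + 2aΔx = 3.50² + 2·-0.3·7 = 8.05 → v = 2.84 m/s
t = (v − v₀)/a = (2.84 − 3.50)/-0.3 = 2.21 s

Phase 2 (constant speed): v₀ = 2.84 m/s, a = 0 m/s².
Constant speed: t = d/v = 45/2.84 = 15.9 s

Phase 3 (decelerating): v₀ = 2.84 m/s, a = -0.5 m/s².
v = v₀ + at → t = (0.5 − 2.84) / -0.5 = 4.67 s
v² = v₀² + 2aΔx → Δx = (0.5² − 2.84²)/(2·-0.5) = 7.80 m
Total distance = 7.00 + 45.0 + 7.80 = 59.8 m

59.8 m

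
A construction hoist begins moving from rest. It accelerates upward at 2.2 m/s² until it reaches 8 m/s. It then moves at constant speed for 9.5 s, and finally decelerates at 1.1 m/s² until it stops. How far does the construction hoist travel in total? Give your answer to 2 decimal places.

119.64 m

Phase 1 (accelerating): v₀ = 0 m/s, a = 2.2 m/s².
v = v₀ + at → t = (8 − 0) / 2.2 = 3.64 s
v² = v₀² + 2aΔx → Δx = (8² − 0²)/(2·2.2) = 14.5 m

Phase 2 (constant speed): v₀ = 8.00 m/s, a = 0 m/s².
v = v₀ + at = 8.00 + (0)(9.5) = 8.00 m/s
Δx = v₀t + ½at² = 8.00·9.5 + 0.5·0·9.5² = 76.0 m

Phase 3 (decelerating): v₀ = 8.00 m/s, a = -1.1 m/s².
v = v₀ + at → t = (0 − 8.00) / -1.1 = 7.27 s
v² = v₀² + 2aΔx → Δx = (0² − 8.00²)/(2·-1.1) = 29.1 m
Total distance = 14.5 + 76.0 + 29.1 = 120 m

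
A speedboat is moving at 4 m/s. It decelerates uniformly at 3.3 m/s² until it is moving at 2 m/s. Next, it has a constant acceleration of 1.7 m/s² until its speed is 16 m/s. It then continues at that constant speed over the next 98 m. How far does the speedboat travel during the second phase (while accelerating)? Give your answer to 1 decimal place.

Phase 1 (decelerating): v₀ = 4.00 m/s, a = -3.3 m/s².
v = v₀ + at → t = (2 − 4.00) / -3.3 = 0.606 s
v² = v₀² + 2aΔx → Δx = (2² − 4.00²)/(2·-3.3) = 1.82 m

Phase 2 (accelerating): v₀ = 2.00 m/s, a = 1.7 m/s².
v = v₀ + at → t = (16 − 2.00) / 1.7 = 8.24 s
v² = v₀² + 2aΔx → Δx = (16² − 2.00²)/(2·1.7) = 74.1 m
Distance in phase 2 = 74.1 m

74.1 m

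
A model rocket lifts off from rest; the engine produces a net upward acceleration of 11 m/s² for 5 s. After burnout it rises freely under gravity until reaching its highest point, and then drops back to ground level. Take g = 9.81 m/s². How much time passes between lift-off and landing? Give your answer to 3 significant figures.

18.3 s

Phase 1 (powered ascent): v₀ = 0 m/s, a = 11 m/s².
v = v₀ + at = 0 + (11)(5) = 55.0 m/s
Δx = v₀t + ½at² = 0·5 + 0.5·11·5² = 138 m

Phase 2 (coasting upward): v₀ = 55.0 m/s, a = -9.81 m/s².
v = v₀ + at → t = (0 − 55.0) / -9.81 = 5.61 s
v² = v₀² + 2aΔx → Δx = (0² − 55.0²)/(2·-9.81) = 154 m

Phase 3 (free fall): v₀ = 0 m/s, a = -9.81 m/s².
Falls 292 m from rest: t = √(2·292/9.81) = 7.71 s; v = g·t = 75.6 m/s.
Total time = 5.00 + 5.61 + 7.71 = 18.3 s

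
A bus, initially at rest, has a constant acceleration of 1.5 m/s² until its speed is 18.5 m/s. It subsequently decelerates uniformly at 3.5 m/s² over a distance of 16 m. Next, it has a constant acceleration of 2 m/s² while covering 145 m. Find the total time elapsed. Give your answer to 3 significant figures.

Phase 1 (accelerating): v₀ = 0 m/s, a = 1.5 m/s².
v = v₀ + at → t = (18.5 − 0) / 1.5 = 12.3 s
v² = v₀² + 2aΔx → Δx = (18.5² − 0²)/(2·1.5) = 114 m

Phase 2 (decelerating): v₀ = 18.5 m/s, a = -3.5 m/s².
v² = v₀² + 2aΔx = 18.5² + 2·-3.5·16 = 230 → v = 15.2 m/s
t = (v − v₀)/a = (15.2 − 18.5)/-3.5 = 0.950 s

Phase 3 (accelerating): v₀ = 15.2 m/s, a = 2 m/s².
v² = v₀² + 2aΔx = 15.2² + 2·2·145 = 810 → v = 28.5 m/s
t = (v − v₀)/a = (28.5 − 15.2)/2 = 6.65 s
Total time = 12.3 + 0.950 + 6.65 = 19.9 s

19.9 s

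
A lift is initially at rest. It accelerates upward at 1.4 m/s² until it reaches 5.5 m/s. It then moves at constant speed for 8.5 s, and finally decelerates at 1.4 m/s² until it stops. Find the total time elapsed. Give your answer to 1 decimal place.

16.4 s

Phase 1 (accelerating): v₀ = 0 m/s, a = 1.4 m/s².
v = v₀ + at → t = (5.5 − 0) / 1.4 = 3.93 s
v² = v₀² + 2aΔx → Δx = (5.5² − 0²)/(2·1.4) = 10.8 m

Phase 2 (constant speed): v₀ = 5.50 m/s, a = 0 m/s².
v = v₀ + at = 5.50 + (0)(8.5) = 5.50 m/s
Δx = v₀t + ½at² = 5.50·8.5 + 0.5·0·8.5² = 46.8 m

Phase 3 (decelerating): v₀ = 5.50 m/s, a = -1.4 m/s².
v = v₀ + at → t = (0 − 5.50) / -1.4 = 3.93 s
v² = v₀² + 2aΔx → Δx = (0² − 5.50²)/(2·-1.4) = 10.8 m
Total time = 3.93 + 8.50 + 3.93 = 16.4 s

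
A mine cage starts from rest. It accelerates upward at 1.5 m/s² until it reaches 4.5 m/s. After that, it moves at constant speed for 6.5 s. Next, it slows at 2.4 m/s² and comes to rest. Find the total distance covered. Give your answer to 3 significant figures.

40.2 m

Phase 1 (accelerating): v₀ = 0 m/s, a = 1.5 m/s².
v = v₀ + at → t = (4.5 − 0) / 1.5 = 3.00 s
v² = v₀² + 2aΔx → Δx = (4.5² − 0²)/(2·1.5) = 6.75 m

Phase 2 (constant speed): v₀ = 4.50 m/s, a = 0 m/s².
v = v₀ + at = 4.50 + (0)(6.5) = 4.50 m/s
Δx = v₀t + ½at² = 4.50·6.5 + 0.5·0·6.5² = 29.2 m

Phase 3 (decelerating): v₀ = 4.50 m/s, a = -2.4 m/s².
v = v₀ + at → t = (0 − 4.50) / -2.4 = 1.88 s
v² = v₀² + 2aΔx → Δx = (0² − 4.50²)/(2·-2.4) = 4.22 m
Total distance = 6.75 + 29.2 + 4.22 = 40.2 m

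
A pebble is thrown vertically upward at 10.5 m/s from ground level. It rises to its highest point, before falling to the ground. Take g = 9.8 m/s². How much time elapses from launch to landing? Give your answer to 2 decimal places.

Phase 1 (rising): v₀ = 10.5 m/s, a = -9.8 m/s².
v = v₀ + at → t = (0 − 10.5) / -9.8 = 1.07 s
v² = v₀² + 2aΔx → Δx = (0² − 10.5²)/(2·-9.8) = 5.62 m

Phase 2 (falling): v₀ = 0 m/s, a = -9.8 m/s².
Falls 5.62 m from rest: t = √(2·5.62/9.8) = 1.07 s; v = g·t = 10.5 m/s.
Total time = 1.07 + 1.07 = 2.14 s

2.14 s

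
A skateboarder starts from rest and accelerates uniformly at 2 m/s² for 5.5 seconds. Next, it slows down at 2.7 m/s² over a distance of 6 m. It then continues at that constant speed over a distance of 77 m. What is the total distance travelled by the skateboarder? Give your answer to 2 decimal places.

Phase 1 (accelerating): v₀ = 0 m/s, a = 2 m/s².
v = v₀ + at = 0 + (2)(5.5) = 11.0 m/s
Δx = v₀t + ½at² = 0·5.5 + 0.5·2·5.5² = 30.2 m

Phase 2 (decelerating): v₀ = 11.0 m/s, a = -2.7 m/s².
v² = v₀² + 2aΔx = 11.0² + 2·-2.7·6 = 88.6 → v = 9.41 m/s
t = (v − v₀)/a = (9.41 − 11.0)/-2.7 = 0.588 s

Phase 3 (constant speed): v₀ = 9.41 m/s, a = 0 m/s².
Constant speed: t = d/v = 77/9.41 = 8.18 s
Total distance = 30.2 + 6.00 + 77.0 = 113 m

113.25 m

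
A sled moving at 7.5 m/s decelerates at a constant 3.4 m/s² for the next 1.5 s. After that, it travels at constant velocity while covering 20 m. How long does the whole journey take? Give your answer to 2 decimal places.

9.83 s

Phase 1 (decelerating): v₀ = 7.50 m/s, a = -3.4 m/s².
v = v₀ + at = 7.50 + (-3.4)(1.5) = 2.40 m/s
Δx = v₀t + ½at² = 7.50·1.5 + 0.5·-3.4·1.5² = 7.43 m

Phase 2 (constant speed): v₀ = 2.40 m/s, a = 0 m/s².
Constant speed: t = d/v = 20/2.40 = 8.33 s
Total time = 1.50 + 8.33 = 9.83 s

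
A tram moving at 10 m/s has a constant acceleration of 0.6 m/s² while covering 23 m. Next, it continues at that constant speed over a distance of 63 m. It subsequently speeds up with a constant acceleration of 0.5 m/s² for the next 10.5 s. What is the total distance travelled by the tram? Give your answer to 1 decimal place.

Phase 1 (accelerating): v₀ = 10.0 m/s, a = 0.6 m/s².
v² = v₀² + 2aΔx = 10.0² + 2·0.6·23 = 128 → v = 11.3 m/s
t = (v − v₀)/a = (11.3 − 10.0)/0.6 = 2.16 s

Phase 2 (constant speed): v₀ = 11.3 m/s, a = 0 m/s².
Constant speed: t = d/v = 63/11.3 = 5.58 s

Phase 3 (accelerating): v₀ = 11.3 m/s, a = 0.5 m/s².
v = v₀ + at = 11.3 + (0.5)(10.5) = 16.5 m/s
Δx = v₀t + ½at² = 11.3·10.5 + 0.5·0.5·10.5² = 146 m
Total distance = 23.0 + 63.0 + 146 = 232 m

232.2 m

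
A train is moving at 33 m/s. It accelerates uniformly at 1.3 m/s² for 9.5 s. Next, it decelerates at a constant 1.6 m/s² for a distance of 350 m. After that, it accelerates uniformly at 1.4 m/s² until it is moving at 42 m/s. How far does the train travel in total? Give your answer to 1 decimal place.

Phase 1 (accelerating): v₀ = 33.0 m/s, a = 1.3 m/s².
v = v₀ + at = 33.0 + (1.3)(9.5) = 45.4 m/s
Δx = v₀t + ½at² = 33.0·9.5 + 0.5·1.3·9.5² = 372 m

Phase 2 (decelerating): v₀ = 45.4 m/s, a = -1.6 m/s².
v² = v₀² + 2aΔx = 45.4² + 2·-1.6·350 = 937 → v = 30.6 m/s
t = (v − v₀)/a = (30.6 − 45.4)/-1.6 = 9.22 s

Phase 3 (accelerating): v₀ = 30.6 m/s, a = 1.4 m/s².
v = v₀ + at → t = (42 − 30.6) / 1.4 = 8.14 s
v² = v₀² + 2aΔx → Δx = (42² − 30.6²)/(2·1.4) = 295 m
Total distance = 372 + 350 + 295 = 1020 m

1017.7 m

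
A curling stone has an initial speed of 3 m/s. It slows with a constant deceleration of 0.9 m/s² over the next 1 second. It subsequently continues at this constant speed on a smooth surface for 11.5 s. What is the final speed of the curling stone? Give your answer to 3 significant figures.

Phase 1 (decelerating): v₀ = 3.00 m/s, a = -0.9 m/s².
v = v₀ + at = 3.00 + (-0.9)(1) = 2.10 m/s
Δx = v₀t + ½at² = 3.00·1 + 0.5·-0.9·1² = 2.55 m

Phase 2 (constant speed): v₀ = 2.10 m/s, a = 0 m/s².
v = v₀ + at = 2.10 + (0)(11.5) = 2.10 m/s
Δx = v₀t + ½at² = 2.10·11.5 + 0.5·0·11.5² = 24.2 m
Final speed = 2.10 m/s

2.10 m/s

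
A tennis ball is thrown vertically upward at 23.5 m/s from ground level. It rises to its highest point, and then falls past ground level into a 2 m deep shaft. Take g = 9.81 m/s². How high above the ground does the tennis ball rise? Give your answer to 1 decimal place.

Phase 1 (rising): v₀ = 23.5 m/s, a = -9.81 m/s².
v = v₀ + at → t = (0 − 23.5) / -9.81 = 2.40 s
v² = v₀² + 2aΔx → Δx = (0² − 23.5²)/(2·-9.81) = 28.1 m
Maximum height = 28.1 m

28.1 m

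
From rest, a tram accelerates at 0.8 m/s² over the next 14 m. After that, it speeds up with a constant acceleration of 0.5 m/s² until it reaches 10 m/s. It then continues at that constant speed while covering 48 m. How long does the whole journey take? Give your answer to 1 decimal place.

21.3 s

Phase 1 (accelerating): v₀ = 0 m/s, a = 0.8 m/s².
v² = v₀² + 2aΔx = 0² + 2·0.8·14 = 22.4 → v = 4.73 m/s
t = (v − v₀)/a = (4.73 − 0)/0.8 = 5.92 s

Phase 2 (accelerating): v₀ = 4.73 m/s, a = 0.5 m/s².
v = v₀ + at → t = (10 − 4.73) / 0.5 = 10.5 s
v² = v₀² + 2aΔx → Δx = (10² − 4.73²)/(2·0.5) = 77.6 m

Phase 3 (constant speed): v₀ = 10.0 m/s, a = 0 m/s².
Constant speed: t = d/v = 48/10.0 = 4.80 s
Total time = 5.92 + 10.5 + 4.80 = 21.3 s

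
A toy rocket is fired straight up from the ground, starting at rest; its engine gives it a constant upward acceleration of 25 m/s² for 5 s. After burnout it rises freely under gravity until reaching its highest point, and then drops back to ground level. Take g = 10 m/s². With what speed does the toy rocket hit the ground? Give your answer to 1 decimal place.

147.9 m/s

Phase 1 (powered ascent): v₀ = 0 m/s, a = 25 m/s².
v = v₀ + at = 0 + (25)(5) = 125 m/s
Δx = v₀t + ½at² = 0·5 + 0.5·25·5² = 312 m

Phase 2 (coasting upward): v₀ = 125 m/s, a = -10 m/s².
v = v₀ + at → t = (0 − 125) / -10 = 12.5 s
v² = v₀² + 2aΔx → Δx = (0² − 125²)/(2·-10) = 781 m

Phase 3 (free fall): v₀ = 0 m/s, a = -10 m/s².
Falls 1090 m from rest: t = √(2·1090/10) = 14.8 s; v = g·t = 148 m/s.
Impact speed = 148 m/s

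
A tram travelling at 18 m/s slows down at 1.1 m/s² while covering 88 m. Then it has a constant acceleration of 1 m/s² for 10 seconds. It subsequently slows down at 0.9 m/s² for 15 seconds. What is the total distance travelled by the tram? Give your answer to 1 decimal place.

Phase 1 (decelerating): v₀ = 18.0 m/s, a = -1.1 m/s².
v² = v₀² + 2aΔx = 18.0² + 2·-1.1·88 = 130 → v = 11.4 m/s
t = (v − v₀)/a = (11.4 − 18.0)/-1.1 = 5.98 s

Phase 2 (accelerating): v₀ = 11.4 m/s, a = 1 m/s².
v = v₀ + at = 11.4 + (1)(10) = 21.4 m/s
Δx = v₀t + ½at² = 11.4·10 + 0.5·1·10² = 164 m

Phase 3 (decelerating): v₀ = 21.4 m/s, a = -0.9 m/s².
v = v₀ + at = 21.4 + (-0.9)(15) = 7.92 m/s
Δx = v₀t + ½at² = 21.4·15 + 0.5·-0.9·15² = 220 m
Total distance = 88.0 + 164 + 220 = 472 m

472.2 m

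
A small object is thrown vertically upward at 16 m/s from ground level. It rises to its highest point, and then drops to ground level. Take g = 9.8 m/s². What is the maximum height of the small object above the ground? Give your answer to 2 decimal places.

13.06 m

Phase 1 (rising): v₀ = 16.0 m/s, a = -9.8 m/s².
v = v₀ + at → t = (0 − 16.0) / -9.8 = 1.63 s
v² = v₀² + 2aΔx → Δx = (0² − 16.0²)/(2·-9.8) = 13.1 m
Maximum height = 13.1 m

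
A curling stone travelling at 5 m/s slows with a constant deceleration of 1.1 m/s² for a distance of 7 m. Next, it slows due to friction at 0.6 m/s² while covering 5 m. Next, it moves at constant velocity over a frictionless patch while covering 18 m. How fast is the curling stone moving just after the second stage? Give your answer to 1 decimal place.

1.9 m/s

Phase 1 (decelerating): v₀ = 5.00 m/s, a = -1.1 m/s².
v² = v₀² + 2aΔx = 5.00² + 2·-1.1·7 = 9.60 → v = 3.10 m/s
t = (v − v₀)/a = (3.10 − 5.00)/-1.1 = 1.73 s

Phase 2 (decelerating): v₀ = 3.10 m/s, a = -0.6 m/s².
v² = v₀² + 2aΔx = 3.10² + 2·-0.6·5 = 3.60 → v = 1.90 m/s
t = (v − v₀)/a = (1.90 − 3.10)/-0.6 = 2.00 s
Speed at end of phase 2 = 1.90 m/s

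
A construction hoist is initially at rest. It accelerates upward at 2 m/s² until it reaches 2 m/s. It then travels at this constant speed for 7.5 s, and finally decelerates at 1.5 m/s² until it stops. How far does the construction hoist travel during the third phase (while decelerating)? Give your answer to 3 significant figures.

Phase 1 (accelerating): v₀ = 0 m/s, a = 2 m/s².
v = v₀ + at → t = (2 − 0) / 2 = 1.00 s
v² = v₀² + 2aΔx → Δx = (2² − 0²)/(2·2) = 1.00 m

Phase 2 (constant speed): v₀ = 2.00 m/s, a = 0 m/s².
v = v₀ + at = 2.00 + (0)(7.5) = 2.00 m/s
Δx = v₀t + ½at² = 2.00·7.5 + 0.5·0·7.5² = 15.0 m

Phase 3 (decelerating): v₀ = 2.00 m/s, a = -1.5 m/s².
v = v₀ + at → t = (0 − 2.00) / -1.5 = 1.33 s
v² = v₀² + 2aΔx → Δx = (0² − 2.00²)/(2·-1.5) = 1.33 m
Distance in phase 3 = 1.33 m

1.33 m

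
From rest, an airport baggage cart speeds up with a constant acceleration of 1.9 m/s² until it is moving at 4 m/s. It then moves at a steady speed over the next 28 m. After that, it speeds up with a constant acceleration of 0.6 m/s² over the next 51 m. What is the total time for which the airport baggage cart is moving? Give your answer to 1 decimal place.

17.1 s

Phase 1 (accelerating): v₀ = 0 m/s, a = 1.9 m/s².
v = v₀ + at → t = (4 − 0) / 1.9 = 2.11 s
v² = v₀² + 2aΔx → Δx = (4² − 0²)/(2·1.9) = 4.21 m

Phase 2 (constant speed): v₀ = 4.00 m/s, a = 0 m/s².
Constant speed: t = d/v = 28/4.00 = 7.00 s

Phase 3 (accelerating): v₀ = 4.00 m/s, a = 0.6 m/s².
v² = v₀² + 2aΔx = 4.00² + 2·0.6·51 = 77.2 → v = 8.79 m/s
t = (v − v₀)/a = (8.79 − 4.00)/0.6 = 7.98 s
Total time = 2.11 + 7.00 + 7.98 = 17.1 s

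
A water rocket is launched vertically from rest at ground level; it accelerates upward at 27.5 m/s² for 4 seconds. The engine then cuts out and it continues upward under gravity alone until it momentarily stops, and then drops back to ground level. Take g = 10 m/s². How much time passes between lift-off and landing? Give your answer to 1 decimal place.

Phase 1 (powered ascent): v₀ = 0 m/s, a = 27.5 m/s².
v = v₀ + at = 0 + (27.5)(4) = 110 m/s
Δx = v₀t + ½at² = 0·4 + 0.5·27.5·4² = 220 m

Phase 2 (coasting upward): v₀ = 110 m/s, a = -10 m/s².
v = v₀ + at → t = (0 − 110) / -10 = 11.0 s
v² = v₀² + 2aΔx → Δx = (0² − 110²)/(2·-10) = 605 m

Phase 3 (free fall): v₀ = 0 m/s, a = -10 m/s².
Falls 825 m from rest: t = √(2·825/10) = 12.8 s; v = g·t = 128 m/s.
Total time = 4.00 + 11.0 + 12.8 = 27.8 s

27.8 s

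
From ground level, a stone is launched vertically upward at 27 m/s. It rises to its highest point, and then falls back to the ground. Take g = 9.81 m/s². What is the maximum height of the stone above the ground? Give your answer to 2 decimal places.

37.16 m

Phase 1 (rising): v₀ = 27.0 m/s, a = -9.81 m/s².
v = v₀ + at → t = (0 − 27.0) / -9.81 = 2.75 s
v² = v₀² + 2aΔx → Δx = (0² − 27.0²)/(2·-9.81) = 37.2 m
Maximum height = 37.2 m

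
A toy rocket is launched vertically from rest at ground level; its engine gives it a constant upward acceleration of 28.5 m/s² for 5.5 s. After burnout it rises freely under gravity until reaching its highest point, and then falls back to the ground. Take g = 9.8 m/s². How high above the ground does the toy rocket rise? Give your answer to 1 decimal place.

1684.7 m

Phase 1 (powered ascent): v₀ = 0 m/s, a = 28.5 m/s².
v = v₀ + at = 0 + (28.5)(5.5) = 157 m/s
Δx = v₀t + ½at² = 0·5.5 + 0.5·28.5·5.5² = 431 m

Phase 2 (coasting upward): v₀ = 157 m/s, a = -9.8 m/s².
v = v₀ + at → t = (0 − 157) / -9.8 = 16.0 s
v² = v₀² + 2aΔx → Δx = (0² − 157²)/(2·-9.8) = 1250 m
Maximum height = 431 + 1250 = 1680 m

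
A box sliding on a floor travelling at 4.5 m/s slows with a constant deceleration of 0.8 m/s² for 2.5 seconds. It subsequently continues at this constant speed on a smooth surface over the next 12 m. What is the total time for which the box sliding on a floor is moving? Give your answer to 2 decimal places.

Phase 1 (decelerating): v₀ = 4.50 m/s, a = -0.8 m/s².
v = v₀ + at = 4.50 + (-0.8)(2.5) = 2.50 m/s
Δx = v₀t + ½at² = 4.50·2.5 + 0.5·-0.8·2.5² = 8.75 m

Phase 2 (constant speed): v₀ = 2.50 m/s, a = 0 m/s².
Constant speed: t = d/v = 12/2.50 = 4.80 s
Total time = 2.50 + 4.80 = 7.30 s

7.30 s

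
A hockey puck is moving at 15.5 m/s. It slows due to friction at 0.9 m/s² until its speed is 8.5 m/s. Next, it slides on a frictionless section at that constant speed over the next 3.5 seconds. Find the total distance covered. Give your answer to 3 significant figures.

123 m

Phase 1 (decelerating): v₀ = 15.5 m/s, a = -0.9 m/s².
v = v₀ + at → t = (8.5 − 15.5) / -0.9 = 7.78 s
v² = v₀² + 2aΔx → Δx = (8.5² − 15.5²)/(2·-0.9) = 93.3 m

Phase 2 (constant speed): v₀ = 8.50 m/s, a = 0 m/s².
v = v₀ + at = 8.50 + (0)(3.5) = 8.50 m/s
Δx = v₀t + ½at² = 8.50·3.5 + 0.5·0·3.5² = 29.8 m
Total distance = 93.3 + 29.8 = 123 m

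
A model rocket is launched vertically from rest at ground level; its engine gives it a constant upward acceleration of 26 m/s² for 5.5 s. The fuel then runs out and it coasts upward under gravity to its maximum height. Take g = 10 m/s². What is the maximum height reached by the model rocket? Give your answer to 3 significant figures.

1420 m

Phase 1 (powered ascent): v₀ = 0 m/s, a = 26 m/s².
v = v₀ + at = 0 + (26)(5.5) = 143 m/s
Δx = v₀t + ½at² = 0·5.5 + 0.5·26·5.5² = 393 m

Phase 2 (coasting upward): v₀ = 143 m/s, a = -10 m/s².
v = v₀ + at → t = (0 − 143) / -10 = 14.3 s
v² = v₀² + 2aΔx → Δx = (0² − 143²)/(2·-10) = 1020 m
Maximum height = 393 + 1020 = 1420 m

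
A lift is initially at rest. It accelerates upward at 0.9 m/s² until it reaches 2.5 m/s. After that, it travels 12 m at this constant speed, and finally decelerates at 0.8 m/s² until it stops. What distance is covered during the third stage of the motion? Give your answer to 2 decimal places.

3.91 m

Phase 1 (accelerating): v₀ = 0 m/s, a = 0.9 m/s².
v = v₀ + at → t = (2.5 − 0) / 0.9 = 2.78 s
v² = v₀² + 2aΔx → Δx = (2.5² − 0²)/(2·0.9) = 3.47 m

Phase 2 (constant speed): v₀ = 2.50 m/s, a = 0 m/s².
Constant speed: t = d/v = 12/2.50 = 4.80 s

Phase 3 (decelerating): v₀ = 2.50 m/s, a = -0.8 m/s².
v = v₀ + at → t = (0 − 2.50) / -0.8 = 3.12 s
v² = v₀² + 2aΔx → Δx = (0² − 2.50²)/(2·-0.8) = 3.91 m
Distance in phase 3 = 3.91 m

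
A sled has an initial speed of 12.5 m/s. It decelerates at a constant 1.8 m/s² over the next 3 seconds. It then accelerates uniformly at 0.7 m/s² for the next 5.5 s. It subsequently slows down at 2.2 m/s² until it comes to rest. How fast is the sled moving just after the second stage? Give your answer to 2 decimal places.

Phase 1 (decelerating): v₀ = 12.5 m/s, a = -1.8 m/s².
v = v₀ + at = 12.5 + (-1.8)(3) = 7.10 m/s
Δx = v₀t + ½at² = 12.5·3 + 0.5·-1.8·3² = 29.4 m

Phase 2 (accelerating): v₀ = 7.10 m/s, a = 0.7 m/s².
v = v₀ + at = 7.10 + (0.7)(5.5) = 10.9 m/s
Δx = v₀t + ½at² = 7.10·5.5 + 0.5·0.7·5.5² = 49.6 m
Speed at end of phase 2 = 10.9 m/s

10.95 m/s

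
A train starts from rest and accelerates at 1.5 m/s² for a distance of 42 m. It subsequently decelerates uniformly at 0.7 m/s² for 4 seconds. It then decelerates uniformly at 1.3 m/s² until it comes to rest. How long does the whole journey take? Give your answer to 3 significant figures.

Phase 1 (accelerating): v₀ = 0 m/s, a = 1.5 m/s².
v² = v₀² + 2aΔx = 0² + 2·1.5·42 = 126 → v = 11.2 m/s
t = (v − v₀)/a = (11.2 − 0)/1.5 = 7.48 s

Phase 2 (decelerating): v₀ = 11.2 m/s, a = -0.7 m/s².
v = v₀ + at = 11.2 + (-0.7)(4) = 8.42 m/s
Δx = v₀t + ½at² = 11.2·4 + 0.5·-0.7·4² = 39.3 m

Phase 3 (decelerating): v₀ = 8.42 m/s, a = -1.3 m/s².
v = v₀ + at → t = (0 − 8.42) / -1.3 = 6.48 s
v² = v₀² + 2aΔx → Δx = (0² − 8.42²)/(2·-1.3) = 27.3 m
Total time = 7.48 + 4.00 + 6.48 = 18.0 s

18.0 s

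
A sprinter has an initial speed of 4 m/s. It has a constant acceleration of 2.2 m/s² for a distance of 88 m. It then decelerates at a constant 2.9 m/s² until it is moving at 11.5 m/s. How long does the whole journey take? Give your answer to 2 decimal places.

10.27 s

Phase 1 (accelerating): v₀ = 4.00 m/s, a = 2.2 m/s².
v² = v₀² + 2aΔx = 4.00² + 2·2.2·88 = 403 → v = 20.1 m/s
t = (v − v₀)/a = (20.1 − 4.00)/2.2 = 7.31 s

Phase 2 (decelerating): v₀ = 20.1 m/s, a = -2.9 m/s².
v = v₀ + at → t = (11.5 − 20.1) / -2.9 = 2.96 s
v² = v₀² + 2aΔx → Δx = (11.5² − 20.1²)/(2·-2.9) = 46.7 m
Total time = 7.31 + 2.96 = 10.3 s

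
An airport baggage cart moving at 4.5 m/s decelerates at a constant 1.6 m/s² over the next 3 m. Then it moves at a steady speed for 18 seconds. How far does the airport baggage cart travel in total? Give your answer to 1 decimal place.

61.7 m

Phase 1 (decelerating): v₀ = 4.50 m/s, a = -1.6 m/s².
v² = v₀² + 2aΔx = 4.50² + 2·-1.6·3 = 10.6 → v = 3.26 m/s
t = (v − v₀)/a = (3.26 − 4.50)/-1.6 = 0.773 s

Phase 2 (constant speed): v₀ = 3.26 m/s, a = 0 m/s².
v = v₀ + at = 3.26 + (0)(18) = 3.26 m/s
Δx = v₀t + ½at² = 3.26·18 + 0.5·0·18² = 58.7 m
Total distance = 3.00 + 58.7 = 61.7 m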